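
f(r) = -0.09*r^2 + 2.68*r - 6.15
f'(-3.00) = 3.22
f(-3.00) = -15.00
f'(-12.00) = 4.84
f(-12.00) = -51.27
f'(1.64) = 2.38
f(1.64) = -2.00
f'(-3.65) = 3.34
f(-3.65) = -17.13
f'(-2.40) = 3.11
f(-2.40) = -13.10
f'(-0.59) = 2.79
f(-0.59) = -7.76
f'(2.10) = 2.30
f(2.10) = -0.92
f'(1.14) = 2.47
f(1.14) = -3.21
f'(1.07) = 2.49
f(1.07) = -3.39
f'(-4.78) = 3.54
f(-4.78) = -21.02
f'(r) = 2.68 - 0.18*r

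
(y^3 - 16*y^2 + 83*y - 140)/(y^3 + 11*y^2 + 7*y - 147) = (y^3 - 16*y^2 + 83*y - 140)/(y^3 + 11*y^2 + 7*y - 147)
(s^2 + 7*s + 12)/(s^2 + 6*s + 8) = (s + 3)/(s + 2)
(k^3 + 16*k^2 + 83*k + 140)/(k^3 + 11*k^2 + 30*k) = (k^2 + 11*k + 28)/(k*(k + 6))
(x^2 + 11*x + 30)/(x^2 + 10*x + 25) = (x + 6)/(x + 5)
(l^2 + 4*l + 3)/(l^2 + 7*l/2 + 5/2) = 2*(l + 3)/(2*l + 5)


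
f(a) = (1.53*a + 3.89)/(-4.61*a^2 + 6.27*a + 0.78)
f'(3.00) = 0.31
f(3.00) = -0.39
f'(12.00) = 0.00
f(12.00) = -0.04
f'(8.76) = 0.01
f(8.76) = -0.06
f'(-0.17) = -165.60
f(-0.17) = -8.66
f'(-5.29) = -0.00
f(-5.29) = 0.03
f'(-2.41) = -0.04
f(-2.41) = -0.00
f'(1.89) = 4.74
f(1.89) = -1.77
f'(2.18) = 1.59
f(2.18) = -0.97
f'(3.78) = 0.12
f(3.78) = -0.23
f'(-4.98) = -0.00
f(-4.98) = 0.03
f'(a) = (1.53*a + 3.89)*(9.22*a - 6.27)/(-4.61*a^2 + 6.27*a + 0.78)^2 + 1.53/(-4.61*a^2 + 6.27*a + 0.78) = (7.0533*a^2 + 35.8658*a - 23.1969)/(21.2521*a^4 - 57.8094*a^3 + 32.1213*a^2 + 9.7812*a + 0.6084)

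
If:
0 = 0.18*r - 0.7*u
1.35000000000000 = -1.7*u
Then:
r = -3.09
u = -0.79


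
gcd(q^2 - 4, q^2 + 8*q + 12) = q + 2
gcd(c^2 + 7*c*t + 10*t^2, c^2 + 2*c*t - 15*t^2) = c + 5*t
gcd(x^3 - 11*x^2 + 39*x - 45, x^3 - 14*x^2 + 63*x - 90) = x^2 - 8*x + 15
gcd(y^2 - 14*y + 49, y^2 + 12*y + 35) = 1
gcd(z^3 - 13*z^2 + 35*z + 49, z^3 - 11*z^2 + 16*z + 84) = z - 7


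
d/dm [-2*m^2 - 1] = -4*m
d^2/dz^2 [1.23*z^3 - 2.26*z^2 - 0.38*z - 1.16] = 7.38*z - 4.52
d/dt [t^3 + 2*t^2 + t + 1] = 3*t^2 + 4*t + 1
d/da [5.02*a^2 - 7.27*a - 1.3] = 10.04*a - 7.27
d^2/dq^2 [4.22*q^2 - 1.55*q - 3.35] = 8.44000000000000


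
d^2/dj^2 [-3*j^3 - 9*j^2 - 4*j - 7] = -18*j - 18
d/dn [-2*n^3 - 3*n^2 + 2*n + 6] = -6*n^2 - 6*n + 2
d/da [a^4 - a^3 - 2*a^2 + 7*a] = 4*a^3 - 3*a^2 - 4*a + 7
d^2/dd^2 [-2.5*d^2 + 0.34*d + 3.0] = -5.00000000000000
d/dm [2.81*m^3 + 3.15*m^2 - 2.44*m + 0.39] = 8.43*m^2 + 6.3*m - 2.44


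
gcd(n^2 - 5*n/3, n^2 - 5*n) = n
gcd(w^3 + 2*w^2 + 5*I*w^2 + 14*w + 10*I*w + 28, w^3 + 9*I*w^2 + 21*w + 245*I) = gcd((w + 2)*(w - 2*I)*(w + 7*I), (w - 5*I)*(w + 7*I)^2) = w + 7*I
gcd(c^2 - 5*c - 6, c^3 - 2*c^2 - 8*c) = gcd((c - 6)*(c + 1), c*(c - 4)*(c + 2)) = 1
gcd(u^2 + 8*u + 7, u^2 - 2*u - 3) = u + 1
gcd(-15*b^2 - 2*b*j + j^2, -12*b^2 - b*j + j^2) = 3*b + j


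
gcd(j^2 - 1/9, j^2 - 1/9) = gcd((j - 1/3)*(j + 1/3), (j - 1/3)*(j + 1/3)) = j^2 - 1/9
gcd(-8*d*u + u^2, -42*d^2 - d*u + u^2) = 1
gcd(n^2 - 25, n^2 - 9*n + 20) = n - 5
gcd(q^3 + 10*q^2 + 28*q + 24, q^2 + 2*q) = q + 2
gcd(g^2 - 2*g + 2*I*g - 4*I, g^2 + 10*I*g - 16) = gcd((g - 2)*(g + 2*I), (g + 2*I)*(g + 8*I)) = g + 2*I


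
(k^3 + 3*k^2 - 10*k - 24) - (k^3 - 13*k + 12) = 3*k^2 + 3*k - 36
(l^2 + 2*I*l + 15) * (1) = l^2 + 2*I*l + 15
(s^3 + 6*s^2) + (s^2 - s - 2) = s^3 + 7*s^2 - s - 2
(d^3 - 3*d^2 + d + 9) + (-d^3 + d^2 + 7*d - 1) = -2*d^2 + 8*d + 8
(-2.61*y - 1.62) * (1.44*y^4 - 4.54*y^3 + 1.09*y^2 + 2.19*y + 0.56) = -3.7584*y^5 + 9.5166*y^4 + 4.5099*y^3 - 7.4817*y^2 - 5.0094*y - 0.9072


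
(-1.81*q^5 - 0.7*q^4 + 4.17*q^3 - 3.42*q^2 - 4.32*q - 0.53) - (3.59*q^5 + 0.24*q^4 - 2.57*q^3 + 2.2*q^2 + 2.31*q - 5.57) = -5.4*q^5 - 0.94*q^4 + 6.74*q^3 - 5.62*q^2 - 6.63*q + 5.04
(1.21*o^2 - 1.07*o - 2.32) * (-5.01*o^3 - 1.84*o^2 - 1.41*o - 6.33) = -6.0621*o^5 + 3.1343*o^4 + 11.8859*o^3 - 1.8818*o^2 + 10.0443*o + 14.6856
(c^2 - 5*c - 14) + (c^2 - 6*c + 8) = 2*c^2 - 11*c - 6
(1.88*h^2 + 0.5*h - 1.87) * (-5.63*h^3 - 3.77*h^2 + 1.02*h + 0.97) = -10.5844*h^5 - 9.9026*h^4 + 10.5607*h^3 + 9.3835*h^2 - 1.4224*h - 1.8139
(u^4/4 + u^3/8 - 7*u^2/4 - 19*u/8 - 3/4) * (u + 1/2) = u^5/4 + u^4/4 - 27*u^3/16 - 13*u^2/4 - 31*u/16 - 3/8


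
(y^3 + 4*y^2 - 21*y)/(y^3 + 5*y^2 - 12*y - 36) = y*(y + 7)/(y^2 + 8*y + 12)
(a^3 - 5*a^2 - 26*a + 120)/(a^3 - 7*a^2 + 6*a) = (a^2 + a - 20)/(a*(a - 1))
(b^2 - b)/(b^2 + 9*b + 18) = b*(b - 1)/(b^2 + 9*b + 18)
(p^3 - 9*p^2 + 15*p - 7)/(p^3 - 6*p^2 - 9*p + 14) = (p - 1)/(p + 2)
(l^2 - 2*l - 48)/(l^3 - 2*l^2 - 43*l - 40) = (l + 6)/(l^2 + 6*l + 5)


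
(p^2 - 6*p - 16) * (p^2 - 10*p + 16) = p^4 - 16*p^3 + 60*p^2 + 64*p - 256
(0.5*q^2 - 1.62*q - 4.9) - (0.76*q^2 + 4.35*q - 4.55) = -0.26*q^2 - 5.97*q - 0.350000000000001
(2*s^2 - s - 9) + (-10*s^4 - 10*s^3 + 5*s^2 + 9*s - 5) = -10*s^4 - 10*s^3 + 7*s^2 + 8*s - 14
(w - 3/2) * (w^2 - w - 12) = w^3 - 5*w^2/2 - 21*w/2 + 18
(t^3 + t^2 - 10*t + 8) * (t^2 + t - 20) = t^5 + 2*t^4 - 29*t^3 - 22*t^2 + 208*t - 160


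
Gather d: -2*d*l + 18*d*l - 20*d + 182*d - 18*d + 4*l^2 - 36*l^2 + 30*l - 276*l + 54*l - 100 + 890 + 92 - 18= d*(16*l + 144) - 32*l^2 - 192*l + 864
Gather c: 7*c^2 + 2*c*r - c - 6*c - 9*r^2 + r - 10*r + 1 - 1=7*c^2 + c*(2*r - 7) - 9*r^2 - 9*r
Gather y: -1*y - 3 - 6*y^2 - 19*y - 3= -6*y^2 - 20*y - 6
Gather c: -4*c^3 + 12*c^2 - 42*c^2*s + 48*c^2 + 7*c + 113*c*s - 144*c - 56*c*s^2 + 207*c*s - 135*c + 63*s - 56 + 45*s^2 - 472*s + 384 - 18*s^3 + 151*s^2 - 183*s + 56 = -4*c^3 + c^2*(60 - 42*s) + c*(-56*s^2 + 320*s - 272) - 18*s^3 + 196*s^2 - 592*s + 384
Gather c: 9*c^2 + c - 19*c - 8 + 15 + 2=9*c^2 - 18*c + 9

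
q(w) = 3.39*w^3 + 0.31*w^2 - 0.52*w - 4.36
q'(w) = 10.17*w^2 + 0.62*w - 0.52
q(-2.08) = -32.44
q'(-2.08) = 42.19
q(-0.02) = -4.35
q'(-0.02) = -0.53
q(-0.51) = -4.46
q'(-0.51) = 1.81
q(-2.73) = -69.60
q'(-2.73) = 73.58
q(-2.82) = -76.45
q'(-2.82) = 78.61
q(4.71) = 354.28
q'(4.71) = 228.01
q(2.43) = 44.85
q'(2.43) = 61.04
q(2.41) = 43.64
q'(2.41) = 60.04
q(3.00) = 88.40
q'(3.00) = 92.87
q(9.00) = 2487.38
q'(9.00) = 828.83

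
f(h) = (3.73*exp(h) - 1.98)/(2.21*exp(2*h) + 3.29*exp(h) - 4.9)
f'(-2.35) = -0.05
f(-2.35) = 0.36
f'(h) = (3.73*exp(h) - 1.98)*(-4.42*exp(2*h) - 3.29*exp(h))/(2.21*exp(2*h) + 3.29*exp(h) - 4.9)^2 + 3.73*exp(h)/(2.21*exp(2*h) + 3.29*exp(h) - 4.9) = (-8.2433*exp(2*h) + 8.7516*exp(h) - 11.7628)*exp(h)/(4.8841*exp(4*h) + 14.5418*exp(3*h) - 10.8339*exp(2*h) - 32.242*exp(h) + 24.01)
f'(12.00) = 0.00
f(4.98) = 0.01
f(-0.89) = 0.14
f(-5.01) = 0.40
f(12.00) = 0.00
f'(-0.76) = -0.53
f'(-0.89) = -0.39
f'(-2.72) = -0.03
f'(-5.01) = -0.00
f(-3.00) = 0.38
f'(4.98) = -0.01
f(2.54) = 0.12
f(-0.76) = 0.08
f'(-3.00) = -0.03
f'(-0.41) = -2.09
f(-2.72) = 0.37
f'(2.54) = -0.10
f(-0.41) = -0.28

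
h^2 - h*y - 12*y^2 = (h - 4*y)*(h + 3*y)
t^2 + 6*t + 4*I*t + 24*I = (t + 6)*(t + 4*I)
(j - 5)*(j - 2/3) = j^2 - 17*j/3 + 10/3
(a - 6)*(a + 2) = a^2 - 4*a - 12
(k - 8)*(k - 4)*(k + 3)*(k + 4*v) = k^4 + 4*k^3*v - 9*k^3 - 36*k^2*v - 4*k^2 - 16*k*v + 96*k + 384*v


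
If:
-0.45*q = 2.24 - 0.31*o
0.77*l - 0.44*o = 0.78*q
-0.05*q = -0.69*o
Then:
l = -5.52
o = -0.38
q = -5.24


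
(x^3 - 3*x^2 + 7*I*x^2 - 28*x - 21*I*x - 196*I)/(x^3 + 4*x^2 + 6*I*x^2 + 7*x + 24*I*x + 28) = (x - 7)/(x - I)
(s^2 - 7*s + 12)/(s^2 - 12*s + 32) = (s - 3)/(s - 8)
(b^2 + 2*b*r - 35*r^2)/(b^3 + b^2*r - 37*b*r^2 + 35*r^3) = 1/(b - r)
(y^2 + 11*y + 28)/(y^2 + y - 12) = (y + 7)/(y - 3)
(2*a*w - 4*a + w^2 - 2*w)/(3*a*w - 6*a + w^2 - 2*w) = (2*a + w)/(3*a + w)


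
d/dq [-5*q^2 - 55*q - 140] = -10*q - 55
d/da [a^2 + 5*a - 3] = 2*a + 5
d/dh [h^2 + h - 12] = 2*h + 1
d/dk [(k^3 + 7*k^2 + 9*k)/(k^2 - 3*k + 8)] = (k^4 - 6*k^3 - 6*k^2 + 112*k + 72)/(k^4 - 6*k^3 + 25*k^2 - 48*k + 64)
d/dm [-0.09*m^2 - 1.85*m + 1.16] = -0.18*m - 1.85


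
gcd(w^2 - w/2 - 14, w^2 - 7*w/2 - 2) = w - 4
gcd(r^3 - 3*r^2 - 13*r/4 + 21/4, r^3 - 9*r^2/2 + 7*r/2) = r^2 - 9*r/2 + 7/2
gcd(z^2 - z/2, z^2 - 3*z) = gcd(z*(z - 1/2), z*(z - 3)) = z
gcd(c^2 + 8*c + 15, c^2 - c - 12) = c + 3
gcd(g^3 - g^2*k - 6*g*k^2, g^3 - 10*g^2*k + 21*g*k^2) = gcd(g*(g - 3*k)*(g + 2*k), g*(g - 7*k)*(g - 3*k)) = g^2 - 3*g*k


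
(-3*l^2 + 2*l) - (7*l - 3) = -3*l^2 - 5*l + 3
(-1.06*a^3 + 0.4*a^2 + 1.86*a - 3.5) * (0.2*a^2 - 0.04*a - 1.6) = -0.212*a^5 + 0.1224*a^4 + 2.052*a^3 - 1.4144*a^2 - 2.836*a + 5.6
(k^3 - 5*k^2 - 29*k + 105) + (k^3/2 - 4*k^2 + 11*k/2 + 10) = 3*k^3/2 - 9*k^2 - 47*k/2 + 115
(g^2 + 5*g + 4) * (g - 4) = g^3 + g^2 - 16*g - 16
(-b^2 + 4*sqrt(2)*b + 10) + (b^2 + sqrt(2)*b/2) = 9*sqrt(2)*b/2 + 10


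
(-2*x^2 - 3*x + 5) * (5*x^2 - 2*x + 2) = -10*x^4 - 11*x^3 + 27*x^2 - 16*x + 10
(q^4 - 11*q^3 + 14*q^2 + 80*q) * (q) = q^5 - 11*q^4 + 14*q^3 + 80*q^2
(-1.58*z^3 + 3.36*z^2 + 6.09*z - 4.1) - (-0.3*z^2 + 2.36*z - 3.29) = -1.58*z^3 + 3.66*z^2 + 3.73*z - 0.81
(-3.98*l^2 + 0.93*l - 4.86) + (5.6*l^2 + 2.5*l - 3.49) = 1.62*l^2 + 3.43*l - 8.35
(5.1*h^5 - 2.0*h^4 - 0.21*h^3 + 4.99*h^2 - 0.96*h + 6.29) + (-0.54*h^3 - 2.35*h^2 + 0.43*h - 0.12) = 5.1*h^5 - 2.0*h^4 - 0.75*h^3 + 2.64*h^2 - 0.53*h + 6.17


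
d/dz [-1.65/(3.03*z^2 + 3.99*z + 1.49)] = (9.999*z + 6.5835)/(3.03*z^2 + 3.99*z + 1.49)^2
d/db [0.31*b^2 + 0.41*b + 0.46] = 0.62*b + 0.41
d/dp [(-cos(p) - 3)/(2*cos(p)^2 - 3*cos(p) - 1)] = (-12*cos(p) - cos(2*p) + 7)*sin(p)/(3*cos(p) - cos(2*p))^2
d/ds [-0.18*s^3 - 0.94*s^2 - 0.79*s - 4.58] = -0.54*s^2 - 1.88*s - 0.79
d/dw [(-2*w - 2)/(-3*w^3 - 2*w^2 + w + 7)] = 2*(3*w^3 + 2*w^2 - w - (w + 1)*(9*w^2 + 4*w - 1) - 7)/(3*w^3 + 2*w^2 - w - 7)^2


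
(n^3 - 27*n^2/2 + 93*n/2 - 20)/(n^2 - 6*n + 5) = (n^2 - 17*n/2 + 4)/(n - 1)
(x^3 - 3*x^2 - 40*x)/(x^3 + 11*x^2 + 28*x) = (x^2 - 3*x - 40)/(x^2 + 11*x + 28)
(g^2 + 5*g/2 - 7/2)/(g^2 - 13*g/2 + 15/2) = (2*g^2 + 5*g - 7)/(2*g^2 - 13*g + 15)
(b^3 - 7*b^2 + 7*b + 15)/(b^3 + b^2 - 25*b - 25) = (b - 3)/(b + 5)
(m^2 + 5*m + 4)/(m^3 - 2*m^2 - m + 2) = (m + 4)/(m^2 - 3*m + 2)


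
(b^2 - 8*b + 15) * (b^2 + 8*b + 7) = b^4 - 42*b^2 + 64*b + 105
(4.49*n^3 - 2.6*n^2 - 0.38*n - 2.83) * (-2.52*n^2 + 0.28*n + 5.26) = -11.3148*n^5 + 7.8092*n^4 + 23.847*n^3 - 6.6508*n^2 - 2.7912*n - 14.8858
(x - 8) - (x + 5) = -13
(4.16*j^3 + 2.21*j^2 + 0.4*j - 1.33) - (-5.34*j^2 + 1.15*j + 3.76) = 4.16*j^3 + 7.55*j^2 - 0.75*j - 5.09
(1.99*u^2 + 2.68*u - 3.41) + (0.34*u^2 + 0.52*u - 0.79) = 2.33*u^2 + 3.2*u - 4.2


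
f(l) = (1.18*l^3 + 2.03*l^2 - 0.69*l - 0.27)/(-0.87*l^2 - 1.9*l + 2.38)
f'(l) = (1.74*l + 1.9)*(1.18*l^3 + 2.03*l^2 - 0.69*l - 0.27)/(-0.87*l^2 - 1.9*l + 2.38)^2 + (3.54*l^2 + 4.06*l - 0.69)/(-0.87*l^2 - 1.9*l + 2.38)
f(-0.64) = 0.21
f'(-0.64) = -0.52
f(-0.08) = -0.08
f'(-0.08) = -0.45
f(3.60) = -5.00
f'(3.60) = -1.21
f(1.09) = -4.03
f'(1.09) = 10.14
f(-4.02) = 10.23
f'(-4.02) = 2.95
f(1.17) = -3.47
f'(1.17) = 4.61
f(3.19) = -4.51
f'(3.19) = -1.17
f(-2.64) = -4.51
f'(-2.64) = 19.08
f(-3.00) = -47.16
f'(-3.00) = 702.24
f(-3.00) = -47.16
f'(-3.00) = 702.24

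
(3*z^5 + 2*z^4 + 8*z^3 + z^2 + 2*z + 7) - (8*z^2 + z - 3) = 3*z^5 + 2*z^4 + 8*z^3 - 7*z^2 + z + 10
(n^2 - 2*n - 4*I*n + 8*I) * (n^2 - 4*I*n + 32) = n^4 - 2*n^3 - 8*I*n^3 + 16*n^2 + 16*I*n^2 - 32*n - 128*I*n + 256*I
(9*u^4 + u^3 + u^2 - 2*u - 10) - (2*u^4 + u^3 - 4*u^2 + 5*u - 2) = 7*u^4 + 5*u^2 - 7*u - 8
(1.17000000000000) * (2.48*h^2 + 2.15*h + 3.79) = 2.9016*h^2 + 2.5155*h + 4.4343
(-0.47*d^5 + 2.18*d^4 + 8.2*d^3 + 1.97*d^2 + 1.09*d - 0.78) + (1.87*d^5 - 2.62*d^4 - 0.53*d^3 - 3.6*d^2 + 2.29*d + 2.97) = 1.4*d^5 - 0.44*d^4 + 7.67*d^3 - 1.63*d^2 + 3.38*d + 2.19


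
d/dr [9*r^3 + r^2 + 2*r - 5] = 27*r^2 + 2*r + 2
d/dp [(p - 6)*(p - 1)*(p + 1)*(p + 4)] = 4*p^3 - 6*p^2 - 50*p + 2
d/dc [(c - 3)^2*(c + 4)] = (c - 3)*(3*c + 5)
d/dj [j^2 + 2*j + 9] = 2*j + 2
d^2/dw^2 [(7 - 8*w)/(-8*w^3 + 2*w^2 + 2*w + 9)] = 4*(768*w^5 - 1536*w^4 + 528*w^3 + 1854*w^2 - 1014*w - 23)/(512*w^9 - 384*w^8 - 288*w^7 - 1544*w^6 + 936*w^5 + 732*w^4 + 1720*w^3 - 594*w^2 - 486*w - 729)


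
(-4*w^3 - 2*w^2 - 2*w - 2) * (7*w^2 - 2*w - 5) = -28*w^5 - 6*w^4 + 10*w^3 + 14*w + 10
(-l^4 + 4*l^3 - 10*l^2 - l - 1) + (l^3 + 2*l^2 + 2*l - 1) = -l^4 + 5*l^3 - 8*l^2 + l - 2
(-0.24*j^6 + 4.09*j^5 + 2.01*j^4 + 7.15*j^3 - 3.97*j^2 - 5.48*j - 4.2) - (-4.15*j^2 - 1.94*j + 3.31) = -0.24*j^6 + 4.09*j^5 + 2.01*j^4 + 7.15*j^3 + 0.18*j^2 - 3.54*j - 7.51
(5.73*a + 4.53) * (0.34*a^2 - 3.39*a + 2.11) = 1.9482*a^3 - 17.8845*a^2 - 3.2664*a + 9.5583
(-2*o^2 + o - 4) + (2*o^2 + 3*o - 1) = 4*o - 5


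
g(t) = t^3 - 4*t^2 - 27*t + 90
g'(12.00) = 309.00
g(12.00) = 918.00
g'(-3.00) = 24.00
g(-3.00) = 108.00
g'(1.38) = -32.33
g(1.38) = 47.75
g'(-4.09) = 55.90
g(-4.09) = 65.10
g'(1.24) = -32.31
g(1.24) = 52.28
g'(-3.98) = 52.36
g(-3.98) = 71.05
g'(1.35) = -32.33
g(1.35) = 48.72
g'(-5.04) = 89.52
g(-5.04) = -3.55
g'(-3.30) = 32.07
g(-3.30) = 99.60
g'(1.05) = -32.09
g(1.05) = 58.40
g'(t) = 3*t^2 - 8*t - 27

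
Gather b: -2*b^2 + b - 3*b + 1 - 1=-2*b^2 - 2*b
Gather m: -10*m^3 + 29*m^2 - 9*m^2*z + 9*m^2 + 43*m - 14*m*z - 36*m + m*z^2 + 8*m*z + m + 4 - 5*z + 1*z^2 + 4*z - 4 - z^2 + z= -10*m^3 + m^2*(38 - 9*z) + m*(z^2 - 6*z + 8)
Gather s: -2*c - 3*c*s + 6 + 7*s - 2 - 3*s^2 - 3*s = -2*c - 3*s^2 + s*(4 - 3*c) + 4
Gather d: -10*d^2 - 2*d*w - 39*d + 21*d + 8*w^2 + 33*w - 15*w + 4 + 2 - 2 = -10*d^2 + d*(-2*w - 18) + 8*w^2 + 18*w + 4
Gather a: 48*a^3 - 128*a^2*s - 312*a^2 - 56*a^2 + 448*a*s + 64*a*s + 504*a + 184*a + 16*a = 48*a^3 + a^2*(-128*s - 368) + a*(512*s + 704)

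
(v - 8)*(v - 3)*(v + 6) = v^3 - 5*v^2 - 42*v + 144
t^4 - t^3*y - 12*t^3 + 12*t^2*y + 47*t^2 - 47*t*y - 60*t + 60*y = (t - 5)*(t - 4)*(t - 3)*(t - y)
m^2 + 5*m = m*(m + 5)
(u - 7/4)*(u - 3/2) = u^2 - 13*u/4 + 21/8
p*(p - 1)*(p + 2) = p^3 + p^2 - 2*p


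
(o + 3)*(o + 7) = o^2 + 10*o + 21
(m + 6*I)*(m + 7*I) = m^2 + 13*I*m - 42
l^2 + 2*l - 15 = (l - 3)*(l + 5)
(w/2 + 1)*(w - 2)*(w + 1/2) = w^3/2 + w^2/4 - 2*w - 1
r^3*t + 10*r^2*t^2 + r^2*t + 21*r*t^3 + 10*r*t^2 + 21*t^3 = (r + 3*t)*(r + 7*t)*(r*t + t)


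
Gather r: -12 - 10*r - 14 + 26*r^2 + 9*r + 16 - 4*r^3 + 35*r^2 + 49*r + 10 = -4*r^3 + 61*r^2 + 48*r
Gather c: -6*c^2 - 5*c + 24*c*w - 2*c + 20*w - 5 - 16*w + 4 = -6*c^2 + c*(24*w - 7) + 4*w - 1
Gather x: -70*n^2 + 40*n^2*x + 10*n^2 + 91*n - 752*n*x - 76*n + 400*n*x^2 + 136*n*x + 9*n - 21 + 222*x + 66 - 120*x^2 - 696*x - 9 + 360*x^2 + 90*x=-60*n^2 + 24*n + x^2*(400*n + 240) + x*(40*n^2 - 616*n - 384) + 36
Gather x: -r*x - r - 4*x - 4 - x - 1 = -r + x*(-r - 5) - 5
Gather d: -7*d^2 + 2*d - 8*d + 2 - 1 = -7*d^2 - 6*d + 1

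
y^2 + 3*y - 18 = (y - 3)*(y + 6)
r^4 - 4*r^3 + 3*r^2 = r^2*(r - 3)*(r - 1)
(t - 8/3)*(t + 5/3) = t^2 - t - 40/9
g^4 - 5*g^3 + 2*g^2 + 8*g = g*(g - 4)*(g - 2)*(g + 1)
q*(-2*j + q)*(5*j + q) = -10*j^2*q + 3*j*q^2 + q^3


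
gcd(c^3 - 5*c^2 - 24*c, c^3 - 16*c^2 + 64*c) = c^2 - 8*c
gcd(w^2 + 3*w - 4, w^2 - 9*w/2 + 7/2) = w - 1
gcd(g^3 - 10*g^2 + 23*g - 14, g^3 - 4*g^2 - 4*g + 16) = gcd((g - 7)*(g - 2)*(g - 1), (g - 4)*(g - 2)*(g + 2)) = g - 2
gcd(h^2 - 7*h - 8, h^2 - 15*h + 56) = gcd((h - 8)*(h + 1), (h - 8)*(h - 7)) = h - 8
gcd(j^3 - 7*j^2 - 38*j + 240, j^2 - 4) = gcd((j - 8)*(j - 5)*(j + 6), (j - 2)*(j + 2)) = 1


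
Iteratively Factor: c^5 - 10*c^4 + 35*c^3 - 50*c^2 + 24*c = (c)*(c^4 - 10*c^3 + 35*c^2 - 50*c + 24) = c*(c - 1)*(c^3 - 9*c^2 + 26*c - 24) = c*(c - 2)*(c - 1)*(c^2 - 7*c + 12) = c*(c - 3)*(c - 2)*(c - 1)*(c - 4)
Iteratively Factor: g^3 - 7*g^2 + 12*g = (g)*(g^2 - 7*g + 12) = g*(g - 4)*(g - 3)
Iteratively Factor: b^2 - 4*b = (b)*(b - 4)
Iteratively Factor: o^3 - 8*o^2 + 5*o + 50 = (o + 2)*(o^2 - 10*o + 25) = (o - 5)*(o + 2)*(o - 5)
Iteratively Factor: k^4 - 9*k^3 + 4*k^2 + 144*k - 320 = (k - 4)*(k^3 - 5*k^2 - 16*k + 80) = (k - 4)*(k + 4)*(k^2 - 9*k + 20) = (k - 4)^2*(k + 4)*(k - 5)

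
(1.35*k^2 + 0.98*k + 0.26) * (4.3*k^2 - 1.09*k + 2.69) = 5.805*k^4 + 2.7425*k^3 + 3.6813*k^2 + 2.3528*k + 0.6994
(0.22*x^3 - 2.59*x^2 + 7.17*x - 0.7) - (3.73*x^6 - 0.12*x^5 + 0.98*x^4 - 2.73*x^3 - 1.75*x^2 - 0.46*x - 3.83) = -3.73*x^6 + 0.12*x^5 - 0.98*x^4 + 2.95*x^3 - 0.84*x^2 + 7.63*x + 3.13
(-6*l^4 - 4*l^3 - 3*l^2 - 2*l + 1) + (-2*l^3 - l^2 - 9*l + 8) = -6*l^4 - 6*l^3 - 4*l^2 - 11*l + 9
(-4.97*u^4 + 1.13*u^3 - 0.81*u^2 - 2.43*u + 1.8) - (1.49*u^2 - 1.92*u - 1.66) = -4.97*u^4 + 1.13*u^3 - 2.3*u^2 - 0.51*u + 3.46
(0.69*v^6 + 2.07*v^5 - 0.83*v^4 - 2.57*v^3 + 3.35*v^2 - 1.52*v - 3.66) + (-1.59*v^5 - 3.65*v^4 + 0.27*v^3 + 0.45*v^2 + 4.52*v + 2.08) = 0.69*v^6 + 0.48*v^5 - 4.48*v^4 - 2.3*v^3 + 3.8*v^2 + 3.0*v - 1.58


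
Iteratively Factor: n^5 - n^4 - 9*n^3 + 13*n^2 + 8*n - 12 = (n - 2)*(n^4 + n^3 - 7*n^2 - n + 6) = (n - 2)*(n - 1)*(n^3 + 2*n^2 - 5*n - 6) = (n - 2)^2*(n - 1)*(n^2 + 4*n + 3) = (n - 2)^2*(n - 1)*(n + 1)*(n + 3)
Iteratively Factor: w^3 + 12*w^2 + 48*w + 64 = (w + 4)*(w^2 + 8*w + 16) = (w + 4)^2*(w + 4)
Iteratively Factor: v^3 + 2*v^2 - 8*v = (v - 2)*(v^2 + 4*v) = (v - 2)*(v + 4)*(v)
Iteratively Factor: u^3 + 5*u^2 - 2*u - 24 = (u + 4)*(u^2 + u - 6) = (u - 2)*(u + 4)*(u + 3)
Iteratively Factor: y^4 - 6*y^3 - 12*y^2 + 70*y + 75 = (y + 1)*(y^3 - 7*y^2 - 5*y + 75) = (y - 5)*(y + 1)*(y^2 - 2*y - 15) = (y - 5)*(y + 1)*(y + 3)*(y - 5)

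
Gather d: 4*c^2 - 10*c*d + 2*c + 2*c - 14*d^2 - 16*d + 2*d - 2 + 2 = 4*c^2 + 4*c - 14*d^2 + d*(-10*c - 14)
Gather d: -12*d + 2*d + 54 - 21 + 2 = 35 - 10*d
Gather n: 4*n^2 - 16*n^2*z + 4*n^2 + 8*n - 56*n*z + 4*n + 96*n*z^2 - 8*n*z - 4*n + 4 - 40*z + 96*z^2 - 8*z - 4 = n^2*(8 - 16*z) + n*(96*z^2 - 64*z + 8) + 96*z^2 - 48*z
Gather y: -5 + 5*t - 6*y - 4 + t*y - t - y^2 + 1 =4*t - y^2 + y*(t - 6) - 8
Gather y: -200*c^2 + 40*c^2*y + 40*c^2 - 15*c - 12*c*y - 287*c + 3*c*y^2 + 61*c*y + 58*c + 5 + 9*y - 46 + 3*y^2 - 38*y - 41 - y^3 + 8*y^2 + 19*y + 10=-160*c^2 - 244*c - y^3 + y^2*(3*c + 11) + y*(40*c^2 + 49*c - 10) - 72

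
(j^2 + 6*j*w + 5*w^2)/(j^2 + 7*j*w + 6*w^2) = (j + 5*w)/(j + 6*w)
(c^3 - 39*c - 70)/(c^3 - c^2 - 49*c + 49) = (c^2 + 7*c + 10)/(c^2 + 6*c - 7)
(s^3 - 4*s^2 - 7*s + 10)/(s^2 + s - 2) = s - 5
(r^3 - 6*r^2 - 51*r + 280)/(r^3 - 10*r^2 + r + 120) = (r + 7)/(r + 3)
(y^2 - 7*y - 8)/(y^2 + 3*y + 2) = (y - 8)/(y + 2)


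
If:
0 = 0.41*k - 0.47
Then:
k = 1.15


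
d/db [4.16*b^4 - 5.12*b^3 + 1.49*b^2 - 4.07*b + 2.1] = 16.64*b^3 - 15.36*b^2 + 2.98*b - 4.07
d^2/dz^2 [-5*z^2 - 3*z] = -10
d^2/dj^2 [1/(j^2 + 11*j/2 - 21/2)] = 4*(-4*j^2 - 22*j + (4*j + 11)^2 + 42)/(2*j^2 + 11*j - 21)^3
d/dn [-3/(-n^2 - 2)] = -6*n/(n^2 + 2)^2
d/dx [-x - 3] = -1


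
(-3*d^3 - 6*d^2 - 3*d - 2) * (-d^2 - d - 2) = 3*d^5 + 9*d^4 + 15*d^3 + 17*d^2 + 8*d + 4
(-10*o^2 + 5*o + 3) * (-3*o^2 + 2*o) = 30*o^4 - 35*o^3 + o^2 + 6*o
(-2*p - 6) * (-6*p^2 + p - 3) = 12*p^3 + 34*p^2 + 18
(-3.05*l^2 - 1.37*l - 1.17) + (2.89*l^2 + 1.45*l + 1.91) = -0.16*l^2 + 0.0799999999999998*l + 0.74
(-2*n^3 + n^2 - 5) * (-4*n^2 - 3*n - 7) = 8*n^5 + 2*n^4 + 11*n^3 + 13*n^2 + 15*n + 35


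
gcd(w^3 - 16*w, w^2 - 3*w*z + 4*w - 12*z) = w + 4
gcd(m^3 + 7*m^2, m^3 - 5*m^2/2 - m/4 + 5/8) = 1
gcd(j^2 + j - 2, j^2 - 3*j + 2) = j - 1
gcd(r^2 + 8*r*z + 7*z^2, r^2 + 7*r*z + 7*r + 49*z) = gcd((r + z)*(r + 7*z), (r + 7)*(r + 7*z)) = r + 7*z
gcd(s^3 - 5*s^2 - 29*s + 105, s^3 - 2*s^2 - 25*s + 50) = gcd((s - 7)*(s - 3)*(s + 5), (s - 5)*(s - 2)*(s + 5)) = s + 5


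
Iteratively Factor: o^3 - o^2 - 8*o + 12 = (o + 3)*(o^2 - 4*o + 4) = (o - 2)*(o + 3)*(o - 2)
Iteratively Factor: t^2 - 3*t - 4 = (t + 1)*(t - 4)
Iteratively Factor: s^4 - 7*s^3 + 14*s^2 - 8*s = (s - 2)*(s^3 - 5*s^2 + 4*s) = s*(s - 2)*(s^2 - 5*s + 4) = s*(s - 2)*(s - 1)*(s - 4)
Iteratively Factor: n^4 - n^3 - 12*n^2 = (n)*(n^3 - n^2 - 12*n) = n*(n - 4)*(n^2 + 3*n) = n^2*(n - 4)*(n + 3)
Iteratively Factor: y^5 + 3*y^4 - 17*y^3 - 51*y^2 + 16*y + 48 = (y - 4)*(y^4 + 7*y^3 + 11*y^2 - 7*y - 12) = (y - 4)*(y + 3)*(y^3 + 4*y^2 - y - 4) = (y - 4)*(y + 3)*(y + 4)*(y^2 - 1) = (y - 4)*(y - 1)*(y + 3)*(y + 4)*(y + 1)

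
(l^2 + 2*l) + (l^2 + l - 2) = 2*l^2 + 3*l - 2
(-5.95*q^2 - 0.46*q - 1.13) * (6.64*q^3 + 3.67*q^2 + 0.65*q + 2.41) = -39.508*q^5 - 24.8909*q^4 - 13.0589*q^3 - 18.7856*q^2 - 1.8431*q - 2.7233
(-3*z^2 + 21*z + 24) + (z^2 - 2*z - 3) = -2*z^2 + 19*z + 21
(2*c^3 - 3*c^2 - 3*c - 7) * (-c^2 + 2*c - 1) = -2*c^5 + 7*c^4 - 5*c^3 + 4*c^2 - 11*c + 7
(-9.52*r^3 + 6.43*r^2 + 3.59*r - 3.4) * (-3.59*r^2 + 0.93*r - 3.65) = 34.1768*r^5 - 31.9373*r^4 + 27.8398*r^3 - 7.9248*r^2 - 16.2655*r + 12.41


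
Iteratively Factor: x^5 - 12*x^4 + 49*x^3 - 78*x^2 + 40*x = (x)*(x^4 - 12*x^3 + 49*x^2 - 78*x + 40) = x*(x - 5)*(x^3 - 7*x^2 + 14*x - 8) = x*(x - 5)*(x - 4)*(x^2 - 3*x + 2) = x*(x - 5)*(x - 4)*(x - 2)*(x - 1)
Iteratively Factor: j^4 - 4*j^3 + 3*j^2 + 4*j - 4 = (j + 1)*(j^3 - 5*j^2 + 8*j - 4) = (j - 2)*(j + 1)*(j^2 - 3*j + 2) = (j - 2)^2*(j + 1)*(j - 1)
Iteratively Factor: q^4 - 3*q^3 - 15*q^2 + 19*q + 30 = (q - 5)*(q^3 + 2*q^2 - 5*q - 6) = (q - 5)*(q + 3)*(q^2 - q - 2) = (q - 5)*(q - 2)*(q + 3)*(q + 1)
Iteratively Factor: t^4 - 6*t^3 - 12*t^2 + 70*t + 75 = (t - 5)*(t^3 - t^2 - 17*t - 15) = (t - 5)^2*(t^2 + 4*t + 3) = (t - 5)^2*(t + 1)*(t + 3)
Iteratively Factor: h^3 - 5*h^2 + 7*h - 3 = (h - 1)*(h^2 - 4*h + 3) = (h - 3)*(h - 1)*(h - 1)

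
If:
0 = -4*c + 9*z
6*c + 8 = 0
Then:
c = -4/3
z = -16/27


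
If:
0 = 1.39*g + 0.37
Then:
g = -0.27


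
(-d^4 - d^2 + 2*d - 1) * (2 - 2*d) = 2*d^5 - 2*d^4 + 2*d^3 - 6*d^2 + 6*d - 2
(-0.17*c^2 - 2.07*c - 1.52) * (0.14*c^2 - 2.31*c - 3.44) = -0.0238*c^4 + 0.1029*c^3 + 5.1537*c^2 + 10.632*c + 5.2288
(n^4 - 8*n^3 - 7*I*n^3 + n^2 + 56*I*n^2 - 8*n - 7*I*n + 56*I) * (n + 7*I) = n^5 - 8*n^4 + 50*n^3 - 400*n^2 + 49*n - 392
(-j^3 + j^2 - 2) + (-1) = -j^3 + j^2 - 3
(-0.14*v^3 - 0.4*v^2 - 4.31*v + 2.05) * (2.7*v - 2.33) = -0.378*v^4 - 0.7538*v^3 - 10.705*v^2 + 15.5773*v - 4.7765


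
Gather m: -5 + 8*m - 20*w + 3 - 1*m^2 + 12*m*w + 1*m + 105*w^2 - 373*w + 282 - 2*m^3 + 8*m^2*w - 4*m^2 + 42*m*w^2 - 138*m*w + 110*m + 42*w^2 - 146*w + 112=-2*m^3 + m^2*(8*w - 5) + m*(42*w^2 - 126*w + 119) + 147*w^2 - 539*w + 392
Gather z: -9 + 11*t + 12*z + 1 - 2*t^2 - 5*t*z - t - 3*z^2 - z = -2*t^2 + 10*t - 3*z^2 + z*(11 - 5*t) - 8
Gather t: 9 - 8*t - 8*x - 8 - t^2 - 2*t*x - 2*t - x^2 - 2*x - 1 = -t^2 + t*(-2*x - 10) - x^2 - 10*x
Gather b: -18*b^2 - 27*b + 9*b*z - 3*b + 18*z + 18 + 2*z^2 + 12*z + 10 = -18*b^2 + b*(9*z - 30) + 2*z^2 + 30*z + 28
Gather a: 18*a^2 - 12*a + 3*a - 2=18*a^2 - 9*a - 2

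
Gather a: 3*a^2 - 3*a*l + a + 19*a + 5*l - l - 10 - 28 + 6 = 3*a^2 + a*(20 - 3*l) + 4*l - 32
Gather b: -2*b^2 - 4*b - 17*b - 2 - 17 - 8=-2*b^2 - 21*b - 27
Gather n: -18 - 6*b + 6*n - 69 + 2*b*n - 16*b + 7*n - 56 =-22*b + n*(2*b + 13) - 143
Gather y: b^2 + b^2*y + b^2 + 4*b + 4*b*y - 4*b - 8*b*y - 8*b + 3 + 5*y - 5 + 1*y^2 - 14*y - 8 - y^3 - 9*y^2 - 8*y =2*b^2 - 8*b - y^3 - 8*y^2 + y*(b^2 - 4*b - 17) - 10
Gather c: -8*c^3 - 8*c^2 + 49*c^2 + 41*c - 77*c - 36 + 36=-8*c^3 + 41*c^2 - 36*c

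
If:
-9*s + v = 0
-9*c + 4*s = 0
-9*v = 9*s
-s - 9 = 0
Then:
No Solution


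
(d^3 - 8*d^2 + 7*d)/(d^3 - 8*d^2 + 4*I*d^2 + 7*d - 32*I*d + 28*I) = d/(d + 4*I)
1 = 1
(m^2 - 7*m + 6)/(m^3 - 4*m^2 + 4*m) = (m^2 - 7*m + 6)/(m*(m^2 - 4*m + 4))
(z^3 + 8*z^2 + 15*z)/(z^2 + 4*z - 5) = z*(z + 3)/(z - 1)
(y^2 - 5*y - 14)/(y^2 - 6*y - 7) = (y + 2)/(y + 1)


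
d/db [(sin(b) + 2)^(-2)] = -2*cos(b)/(sin(b) + 2)^3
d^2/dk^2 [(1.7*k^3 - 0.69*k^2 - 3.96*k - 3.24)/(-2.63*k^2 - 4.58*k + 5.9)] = (-1.4210854715202e-14*k^5 - 85.9183640000001*k^3 + 474.329316*k^2 + 247.784496*k + 498.529272)/(18.191447*k^6 + 95.038206*k^5 + 43.074666*k^4 - 330.335248*k^3 - 96.6313800000001*k^2 + 478.2894*k - 205.379)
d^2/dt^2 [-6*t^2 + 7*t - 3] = -12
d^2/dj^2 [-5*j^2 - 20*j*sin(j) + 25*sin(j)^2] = 20*j*sin(j) - 100*sin(j)^2 - 40*cos(j) + 40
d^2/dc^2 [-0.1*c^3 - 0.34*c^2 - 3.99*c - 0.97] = -0.6*c - 0.68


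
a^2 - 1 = (a - 1)*(a + 1)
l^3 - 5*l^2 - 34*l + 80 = (l - 8)*(l - 2)*(l + 5)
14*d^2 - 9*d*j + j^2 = (-7*d + j)*(-2*d + j)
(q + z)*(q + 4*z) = q^2 + 5*q*z + 4*z^2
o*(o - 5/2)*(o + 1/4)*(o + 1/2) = o^4 - 7*o^3/4 - 7*o^2/4 - 5*o/16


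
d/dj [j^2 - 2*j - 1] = 2*j - 2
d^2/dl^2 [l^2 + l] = 2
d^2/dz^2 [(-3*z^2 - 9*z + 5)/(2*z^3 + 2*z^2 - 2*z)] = (-3*z^6 - 27*z^5 - 6*z^4 + 19*z^3 - 15*z + 5)/(z^3*(z^6 + 3*z^5 - 5*z^3 + 3*z - 1))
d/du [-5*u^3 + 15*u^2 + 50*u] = -15*u^2 + 30*u + 50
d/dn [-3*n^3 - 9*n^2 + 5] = 9*n*(-n - 2)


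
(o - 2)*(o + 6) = o^2 + 4*o - 12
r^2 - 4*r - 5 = (r - 5)*(r + 1)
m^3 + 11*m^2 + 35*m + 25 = (m + 1)*(m + 5)^2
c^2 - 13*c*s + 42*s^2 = (c - 7*s)*(c - 6*s)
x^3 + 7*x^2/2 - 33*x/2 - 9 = (x - 3)*(x + 1/2)*(x + 6)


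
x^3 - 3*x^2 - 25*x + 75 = (x - 5)*(x - 3)*(x + 5)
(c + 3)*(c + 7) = c^2 + 10*c + 21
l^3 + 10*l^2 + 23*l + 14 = (l + 1)*(l + 2)*(l + 7)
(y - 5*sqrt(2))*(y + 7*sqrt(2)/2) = y^2 - 3*sqrt(2)*y/2 - 35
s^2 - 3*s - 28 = (s - 7)*(s + 4)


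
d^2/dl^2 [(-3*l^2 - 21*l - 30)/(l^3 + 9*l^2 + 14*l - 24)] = 6*(-l^6 - 21*l^5 - 207*l^4 - 1231*l^3 - 4506*l^2 - 9036*l - 7048)/(l^9 + 27*l^8 + 285*l^7 + 1413*l^6 + 2694*l^5 - 2556*l^4 - 13672*l^3 + 1440*l^2 + 24192*l - 13824)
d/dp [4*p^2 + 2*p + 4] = 8*p + 2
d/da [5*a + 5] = 5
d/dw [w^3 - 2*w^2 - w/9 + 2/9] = 3*w^2 - 4*w - 1/9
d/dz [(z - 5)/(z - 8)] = -3/(z - 8)^2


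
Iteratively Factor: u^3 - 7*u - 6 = (u + 1)*(u^2 - u - 6) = (u - 3)*(u + 1)*(u + 2)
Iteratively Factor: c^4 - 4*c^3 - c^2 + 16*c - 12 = (c + 2)*(c^3 - 6*c^2 + 11*c - 6) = (c - 3)*(c + 2)*(c^2 - 3*c + 2) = (c - 3)*(c - 1)*(c + 2)*(c - 2)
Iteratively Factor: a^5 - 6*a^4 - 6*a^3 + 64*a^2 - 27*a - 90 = (a + 3)*(a^4 - 9*a^3 + 21*a^2 + a - 30) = (a + 1)*(a + 3)*(a^3 - 10*a^2 + 31*a - 30) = (a - 3)*(a + 1)*(a + 3)*(a^2 - 7*a + 10) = (a - 3)*(a - 2)*(a + 1)*(a + 3)*(a - 5)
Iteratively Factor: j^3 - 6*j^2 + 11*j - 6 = (j - 3)*(j^2 - 3*j + 2) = (j - 3)*(j - 1)*(j - 2)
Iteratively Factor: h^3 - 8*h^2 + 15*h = (h)*(h^2 - 8*h + 15) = h*(h - 5)*(h - 3)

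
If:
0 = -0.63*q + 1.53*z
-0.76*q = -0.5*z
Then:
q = 0.00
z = 0.00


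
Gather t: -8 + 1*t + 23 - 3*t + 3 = 18 - 2*t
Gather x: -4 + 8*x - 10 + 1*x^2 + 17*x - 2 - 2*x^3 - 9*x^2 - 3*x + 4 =-2*x^3 - 8*x^2 + 22*x - 12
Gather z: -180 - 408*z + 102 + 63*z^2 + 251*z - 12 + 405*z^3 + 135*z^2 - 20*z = 405*z^3 + 198*z^2 - 177*z - 90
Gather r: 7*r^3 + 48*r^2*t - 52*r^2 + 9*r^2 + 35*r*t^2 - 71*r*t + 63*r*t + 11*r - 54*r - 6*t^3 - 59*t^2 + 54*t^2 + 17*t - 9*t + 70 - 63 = 7*r^3 + r^2*(48*t - 43) + r*(35*t^2 - 8*t - 43) - 6*t^3 - 5*t^2 + 8*t + 7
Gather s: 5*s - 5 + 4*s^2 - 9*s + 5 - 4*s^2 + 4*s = 0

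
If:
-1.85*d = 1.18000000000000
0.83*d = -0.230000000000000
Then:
No Solution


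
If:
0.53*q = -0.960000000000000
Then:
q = -1.81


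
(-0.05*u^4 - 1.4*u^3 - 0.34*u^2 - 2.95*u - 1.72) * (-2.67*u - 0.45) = 0.1335*u^5 + 3.7605*u^4 + 1.5378*u^3 + 8.0295*u^2 + 5.9199*u + 0.774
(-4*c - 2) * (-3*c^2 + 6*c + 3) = 12*c^3 - 18*c^2 - 24*c - 6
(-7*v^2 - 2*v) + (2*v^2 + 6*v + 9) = -5*v^2 + 4*v + 9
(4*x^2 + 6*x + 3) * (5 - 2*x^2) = -8*x^4 - 12*x^3 + 14*x^2 + 30*x + 15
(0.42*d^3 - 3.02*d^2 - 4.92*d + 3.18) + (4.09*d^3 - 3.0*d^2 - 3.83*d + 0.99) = 4.51*d^3 - 6.02*d^2 - 8.75*d + 4.17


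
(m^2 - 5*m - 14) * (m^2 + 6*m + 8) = m^4 + m^3 - 36*m^2 - 124*m - 112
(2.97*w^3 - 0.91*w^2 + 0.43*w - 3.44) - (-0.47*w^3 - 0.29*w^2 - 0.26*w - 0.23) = 3.44*w^3 - 0.62*w^2 + 0.69*w - 3.21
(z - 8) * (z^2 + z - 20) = z^3 - 7*z^2 - 28*z + 160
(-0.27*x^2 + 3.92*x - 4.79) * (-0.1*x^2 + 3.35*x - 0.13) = 0.027*x^4 - 1.2965*x^3 + 13.6461*x^2 - 16.5561*x + 0.6227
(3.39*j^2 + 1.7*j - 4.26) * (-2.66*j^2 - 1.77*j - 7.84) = -9.0174*j^4 - 10.5223*j^3 - 18.255*j^2 - 5.7878*j + 33.3984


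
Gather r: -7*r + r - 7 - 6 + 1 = -6*r - 12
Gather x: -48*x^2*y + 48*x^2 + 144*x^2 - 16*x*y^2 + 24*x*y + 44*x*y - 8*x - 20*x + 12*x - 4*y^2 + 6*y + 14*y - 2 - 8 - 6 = x^2*(192 - 48*y) + x*(-16*y^2 + 68*y - 16) - 4*y^2 + 20*y - 16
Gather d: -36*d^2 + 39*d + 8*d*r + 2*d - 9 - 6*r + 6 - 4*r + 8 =-36*d^2 + d*(8*r + 41) - 10*r + 5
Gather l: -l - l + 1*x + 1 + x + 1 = -2*l + 2*x + 2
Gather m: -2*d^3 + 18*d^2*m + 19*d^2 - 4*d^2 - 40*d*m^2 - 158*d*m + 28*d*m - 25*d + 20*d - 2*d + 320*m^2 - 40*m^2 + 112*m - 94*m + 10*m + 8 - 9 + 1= -2*d^3 + 15*d^2 - 7*d + m^2*(280 - 40*d) + m*(18*d^2 - 130*d + 28)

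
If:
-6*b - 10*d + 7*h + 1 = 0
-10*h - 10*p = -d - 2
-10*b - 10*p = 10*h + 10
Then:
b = 7*p/87 - 38/29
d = 32/29 - 70*p/87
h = 9/29 - 94*p/87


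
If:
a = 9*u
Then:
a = 9*u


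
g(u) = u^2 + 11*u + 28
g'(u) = 2*u + 11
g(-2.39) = 7.42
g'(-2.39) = 6.22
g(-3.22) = 2.95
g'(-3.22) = 4.56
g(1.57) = 47.73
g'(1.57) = 14.14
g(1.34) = 44.54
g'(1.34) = 13.68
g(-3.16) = 3.23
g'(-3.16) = 4.68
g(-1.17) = 16.50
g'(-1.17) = 8.66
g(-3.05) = 3.75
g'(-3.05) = 4.90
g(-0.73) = 20.50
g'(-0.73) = 9.54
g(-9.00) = 10.00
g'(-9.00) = -7.00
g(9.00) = 208.00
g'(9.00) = 29.00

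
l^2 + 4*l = l*(l + 4)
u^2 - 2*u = u*(u - 2)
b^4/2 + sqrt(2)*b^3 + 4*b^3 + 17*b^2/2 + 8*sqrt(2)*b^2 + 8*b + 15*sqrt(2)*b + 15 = (b/2 + sqrt(2)/2)*(b + 3)*(b + 5)*(b + sqrt(2))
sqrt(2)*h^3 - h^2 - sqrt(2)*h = h*(h - sqrt(2))*(sqrt(2)*h + 1)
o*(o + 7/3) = o^2 + 7*o/3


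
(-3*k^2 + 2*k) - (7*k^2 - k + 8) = -10*k^2 + 3*k - 8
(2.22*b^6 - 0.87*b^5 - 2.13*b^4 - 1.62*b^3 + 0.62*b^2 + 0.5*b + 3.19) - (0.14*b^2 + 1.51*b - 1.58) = 2.22*b^6 - 0.87*b^5 - 2.13*b^4 - 1.62*b^3 + 0.48*b^2 - 1.01*b + 4.77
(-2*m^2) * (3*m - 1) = -6*m^3 + 2*m^2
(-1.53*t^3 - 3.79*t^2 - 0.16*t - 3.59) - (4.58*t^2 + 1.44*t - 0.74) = -1.53*t^3 - 8.37*t^2 - 1.6*t - 2.85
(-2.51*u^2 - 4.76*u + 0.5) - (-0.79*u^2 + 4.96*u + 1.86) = -1.72*u^2 - 9.72*u - 1.36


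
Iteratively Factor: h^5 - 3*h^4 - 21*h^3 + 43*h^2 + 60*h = (h + 4)*(h^4 - 7*h^3 + 7*h^2 + 15*h) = h*(h + 4)*(h^3 - 7*h^2 + 7*h + 15) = h*(h - 5)*(h + 4)*(h^2 - 2*h - 3) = h*(h - 5)*(h + 1)*(h + 4)*(h - 3)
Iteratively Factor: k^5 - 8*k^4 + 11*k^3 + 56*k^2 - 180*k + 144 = (k - 2)*(k^4 - 6*k^3 - k^2 + 54*k - 72) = (k - 3)*(k - 2)*(k^3 - 3*k^2 - 10*k + 24) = (k - 3)*(k - 2)*(k + 3)*(k^2 - 6*k + 8) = (k - 4)*(k - 3)*(k - 2)*(k + 3)*(k - 2)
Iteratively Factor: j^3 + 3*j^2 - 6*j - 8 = (j - 2)*(j^2 + 5*j + 4) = (j - 2)*(j + 4)*(j + 1)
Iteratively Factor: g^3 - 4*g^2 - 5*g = (g - 5)*(g^2 + g) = (g - 5)*(g + 1)*(g)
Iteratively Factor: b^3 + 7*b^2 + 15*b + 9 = (b + 3)*(b^2 + 4*b + 3) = (b + 1)*(b + 3)*(b + 3)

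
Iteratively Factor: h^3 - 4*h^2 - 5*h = (h - 5)*(h^2 + h) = (h - 5)*(h + 1)*(h)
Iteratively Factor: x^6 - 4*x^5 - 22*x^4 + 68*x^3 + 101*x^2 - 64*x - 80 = (x + 1)*(x^5 - 5*x^4 - 17*x^3 + 85*x^2 + 16*x - 80) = (x - 5)*(x + 1)*(x^4 - 17*x^2 + 16) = (x - 5)*(x + 1)^2*(x^3 - x^2 - 16*x + 16) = (x - 5)*(x - 4)*(x + 1)^2*(x^2 + 3*x - 4) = (x - 5)*(x - 4)*(x + 1)^2*(x + 4)*(x - 1)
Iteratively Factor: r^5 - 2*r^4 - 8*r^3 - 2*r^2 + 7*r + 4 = (r + 1)*(r^4 - 3*r^3 - 5*r^2 + 3*r + 4) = (r + 1)^2*(r^3 - 4*r^2 - r + 4) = (r - 1)*(r + 1)^2*(r^2 - 3*r - 4) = (r - 1)*(r + 1)^3*(r - 4)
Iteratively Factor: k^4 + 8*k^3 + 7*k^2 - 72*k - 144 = (k + 4)*(k^3 + 4*k^2 - 9*k - 36) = (k - 3)*(k + 4)*(k^2 + 7*k + 12) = (k - 3)*(k + 3)*(k + 4)*(k + 4)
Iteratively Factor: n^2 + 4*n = (n)*(n + 4)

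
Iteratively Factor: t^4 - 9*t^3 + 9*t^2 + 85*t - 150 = (t - 2)*(t^3 - 7*t^2 - 5*t + 75) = (t - 5)*(t - 2)*(t^2 - 2*t - 15) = (t - 5)^2*(t - 2)*(t + 3)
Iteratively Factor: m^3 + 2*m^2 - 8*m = (m + 4)*(m^2 - 2*m) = (m - 2)*(m + 4)*(m)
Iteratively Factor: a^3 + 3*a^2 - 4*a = (a + 4)*(a^2 - a) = a*(a + 4)*(a - 1)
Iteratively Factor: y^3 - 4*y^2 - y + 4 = (y - 4)*(y^2 - 1) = (y - 4)*(y + 1)*(y - 1)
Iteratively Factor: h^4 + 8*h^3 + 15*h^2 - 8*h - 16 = (h + 4)*(h^3 + 4*h^2 - h - 4) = (h - 1)*(h + 4)*(h^2 + 5*h + 4) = (h - 1)*(h + 4)^2*(h + 1)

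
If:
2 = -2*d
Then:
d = -1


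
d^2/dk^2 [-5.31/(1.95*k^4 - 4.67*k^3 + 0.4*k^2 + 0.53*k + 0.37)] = ((124.254*k^2 - 148.7862*k + 4.248)*(1.95*k^4 - 4.67*k^3 + 0.4*k^2 + 0.53*k + 0.37) - 5.31*(7.8*k^3 - 14.01*k^2 + 0.8*k + 0.53)*(15.6*k^3 - 28.02*k^2 + 1.6*k + 1.06))/(1.95*k^4 - 4.67*k^3 + 0.4*k^2 + 0.53*k + 0.37)^3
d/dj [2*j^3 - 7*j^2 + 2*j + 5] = 6*j^2 - 14*j + 2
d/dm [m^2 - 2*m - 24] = 2*m - 2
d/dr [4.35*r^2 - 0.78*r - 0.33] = 8.7*r - 0.78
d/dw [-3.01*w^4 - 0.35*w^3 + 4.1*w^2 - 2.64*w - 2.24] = -12.04*w^3 - 1.05*w^2 + 8.2*w - 2.64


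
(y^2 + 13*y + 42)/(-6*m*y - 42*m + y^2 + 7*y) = (y + 6)/(-6*m + y)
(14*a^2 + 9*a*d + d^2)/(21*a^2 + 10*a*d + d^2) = (2*a + d)/(3*a + d)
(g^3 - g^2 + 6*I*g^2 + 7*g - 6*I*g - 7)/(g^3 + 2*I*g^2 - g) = (g^3 + g^2*(-1 + 6*I) + g*(7 - 6*I) - 7)/(g*(g^2 + 2*I*g - 1))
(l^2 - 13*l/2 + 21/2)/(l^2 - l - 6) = (l - 7/2)/(l + 2)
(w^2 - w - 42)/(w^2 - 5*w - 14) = (w + 6)/(w + 2)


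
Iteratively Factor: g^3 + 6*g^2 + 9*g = (g + 3)*(g^2 + 3*g) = (g + 3)^2*(g)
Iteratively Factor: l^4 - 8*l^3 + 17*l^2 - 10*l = (l - 1)*(l^3 - 7*l^2 + 10*l) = (l - 5)*(l - 1)*(l^2 - 2*l) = (l - 5)*(l - 2)*(l - 1)*(l)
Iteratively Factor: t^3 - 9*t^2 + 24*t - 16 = (t - 1)*(t^2 - 8*t + 16) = (t - 4)*(t - 1)*(t - 4)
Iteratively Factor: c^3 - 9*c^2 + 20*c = (c - 5)*(c^2 - 4*c) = c*(c - 5)*(c - 4)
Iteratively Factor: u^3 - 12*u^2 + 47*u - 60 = (u - 3)*(u^2 - 9*u + 20) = (u - 4)*(u - 3)*(u - 5)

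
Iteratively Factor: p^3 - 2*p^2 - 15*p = (p + 3)*(p^2 - 5*p) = (p - 5)*(p + 3)*(p)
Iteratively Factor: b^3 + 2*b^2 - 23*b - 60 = (b - 5)*(b^2 + 7*b + 12) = (b - 5)*(b + 3)*(b + 4)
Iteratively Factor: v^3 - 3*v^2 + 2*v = (v)*(v^2 - 3*v + 2) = v*(v - 2)*(v - 1)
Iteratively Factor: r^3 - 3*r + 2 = (r + 2)*(r^2 - 2*r + 1) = (r - 1)*(r + 2)*(r - 1)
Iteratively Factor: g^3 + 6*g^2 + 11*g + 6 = (g + 2)*(g^2 + 4*g + 3) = (g + 1)*(g + 2)*(g + 3)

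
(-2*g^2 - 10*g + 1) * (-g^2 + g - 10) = 2*g^4 + 8*g^3 + 9*g^2 + 101*g - 10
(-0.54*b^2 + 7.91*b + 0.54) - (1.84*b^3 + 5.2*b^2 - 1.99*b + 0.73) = -1.84*b^3 - 5.74*b^2 + 9.9*b - 0.19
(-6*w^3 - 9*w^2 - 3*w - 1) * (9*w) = -54*w^4 - 81*w^3 - 27*w^2 - 9*w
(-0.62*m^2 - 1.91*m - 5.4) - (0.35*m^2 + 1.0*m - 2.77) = -0.97*m^2 - 2.91*m - 2.63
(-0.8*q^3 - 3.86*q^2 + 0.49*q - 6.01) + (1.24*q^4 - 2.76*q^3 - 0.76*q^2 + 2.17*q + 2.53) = 1.24*q^4 - 3.56*q^3 - 4.62*q^2 + 2.66*q - 3.48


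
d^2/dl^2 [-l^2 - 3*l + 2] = -2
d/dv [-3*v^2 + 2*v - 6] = 2 - 6*v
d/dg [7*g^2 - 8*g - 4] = 14*g - 8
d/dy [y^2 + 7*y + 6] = 2*y + 7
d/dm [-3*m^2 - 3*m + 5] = -6*m - 3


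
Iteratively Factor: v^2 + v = (v)*(v + 1)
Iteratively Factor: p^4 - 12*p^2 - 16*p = (p - 4)*(p^3 + 4*p^2 + 4*p) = (p - 4)*(p + 2)*(p^2 + 2*p) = (p - 4)*(p + 2)^2*(p)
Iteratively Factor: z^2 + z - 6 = (z + 3)*(z - 2)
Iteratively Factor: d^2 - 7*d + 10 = (d - 2)*(d - 5)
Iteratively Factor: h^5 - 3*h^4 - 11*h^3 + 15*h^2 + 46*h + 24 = (h - 3)*(h^4 - 11*h^2 - 18*h - 8) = (h - 4)*(h - 3)*(h^3 + 4*h^2 + 5*h + 2) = (h - 4)*(h - 3)*(h + 1)*(h^2 + 3*h + 2) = (h - 4)*(h - 3)*(h + 1)^2*(h + 2)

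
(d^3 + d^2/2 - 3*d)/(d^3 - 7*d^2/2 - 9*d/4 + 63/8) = 4*d*(d + 2)/(4*d^2 - 8*d - 21)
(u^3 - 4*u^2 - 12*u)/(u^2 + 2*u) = u - 6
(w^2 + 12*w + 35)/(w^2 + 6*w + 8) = (w^2 + 12*w + 35)/(w^2 + 6*w + 8)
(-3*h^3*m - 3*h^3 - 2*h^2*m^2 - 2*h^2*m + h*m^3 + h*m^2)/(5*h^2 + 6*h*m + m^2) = h*(-3*h*m - 3*h + m^2 + m)/(5*h + m)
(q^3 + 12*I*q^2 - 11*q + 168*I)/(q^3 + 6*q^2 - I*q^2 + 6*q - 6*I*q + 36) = (q^2 + 15*I*q - 56)/(q^2 + 2*q*(3 + I) + 12*I)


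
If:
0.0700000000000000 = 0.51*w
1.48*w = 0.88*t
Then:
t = 0.23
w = 0.14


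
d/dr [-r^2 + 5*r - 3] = 5 - 2*r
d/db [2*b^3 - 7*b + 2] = 6*b^2 - 7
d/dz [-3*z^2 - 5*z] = -6*z - 5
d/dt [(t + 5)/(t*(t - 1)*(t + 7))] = (-2*t^3 - 21*t^2 - 60*t + 35)/(t^2*(t^4 + 12*t^3 + 22*t^2 - 84*t + 49))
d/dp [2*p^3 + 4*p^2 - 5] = 2*p*(3*p + 4)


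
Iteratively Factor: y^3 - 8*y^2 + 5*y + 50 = (y - 5)*(y^2 - 3*y - 10) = (y - 5)*(y + 2)*(y - 5)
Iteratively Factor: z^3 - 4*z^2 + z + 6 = (z - 3)*(z^2 - z - 2) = (z - 3)*(z + 1)*(z - 2)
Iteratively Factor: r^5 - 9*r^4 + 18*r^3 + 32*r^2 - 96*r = (r - 4)*(r^4 - 5*r^3 - 2*r^2 + 24*r) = r*(r - 4)*(r^3 - 5*r^2 - 2*r + 24) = r*(r - 4)^2*(r^2 - r - 6) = r*(r - 4)^2*(r - 3)*(r + 2)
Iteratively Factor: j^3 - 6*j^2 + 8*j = (j - 4)*(j^2 - 2*j) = (j - 4)*(j - 2)*(j)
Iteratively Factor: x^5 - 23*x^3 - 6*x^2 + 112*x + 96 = (x + 2)*(x^4 - 2*x^3 - 19*x^2 + 32*x + 48) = (x - 4)*(x + 2)*(x^3 + 2*x^2 - 11*x - 12) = (x - 4)*(x + 1)*(x + 2)*(x^2 + x - 12) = (x - 4)*(x - 3)*(x + 1)*(x + 2)*(x + 4)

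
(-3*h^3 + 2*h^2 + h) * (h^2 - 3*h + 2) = -3*h^5 + 11*h^4 - 11*h^3 + h^2 + 2*h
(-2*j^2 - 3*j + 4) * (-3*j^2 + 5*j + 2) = 6*j^4 - j^3 - 31*j^2 + 14*j + 8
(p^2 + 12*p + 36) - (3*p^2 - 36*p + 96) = -2*p^2 + 48*p - 60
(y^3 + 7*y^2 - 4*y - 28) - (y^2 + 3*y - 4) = y^3 + 6*y^2 - 7*y - 24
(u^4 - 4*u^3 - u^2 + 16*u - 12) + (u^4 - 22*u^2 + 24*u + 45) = 2*u^4 - 4*u^3 - 23*u^2 + 40*u + 33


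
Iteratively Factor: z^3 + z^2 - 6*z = (z)*(z^2 + z - 6) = z*(z + 3)*(z - 2)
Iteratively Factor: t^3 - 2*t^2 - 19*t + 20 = (t - 5)*(t^2 + 3*t - 4) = (t - 5)*(t + 4)*(t - 1)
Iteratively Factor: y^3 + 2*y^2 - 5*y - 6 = (y - 2)*(y^2 + 4*y + 3) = (y - 2)*(y + 1)*(y + 3)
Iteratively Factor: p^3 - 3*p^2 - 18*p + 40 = (p + 4)*(p^2 - 7*p + 10) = (p - 2)*(p + 4)*(p - 5)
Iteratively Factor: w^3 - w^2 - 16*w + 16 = (w + 4)*(w^2 - 5*w + 4) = (w - 1)*(w + 4)*(w - 4)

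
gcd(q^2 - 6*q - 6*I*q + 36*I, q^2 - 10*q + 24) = q - 6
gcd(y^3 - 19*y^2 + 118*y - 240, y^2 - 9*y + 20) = y - 5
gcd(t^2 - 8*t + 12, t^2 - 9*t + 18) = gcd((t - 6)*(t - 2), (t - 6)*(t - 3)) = t - 6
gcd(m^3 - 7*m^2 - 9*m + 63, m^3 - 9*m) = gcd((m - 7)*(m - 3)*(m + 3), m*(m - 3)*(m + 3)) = m^2 - 9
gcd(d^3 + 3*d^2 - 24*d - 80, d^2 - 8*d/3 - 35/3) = d - 5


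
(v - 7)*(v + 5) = v^2 - 2*v - 35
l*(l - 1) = l^2 - l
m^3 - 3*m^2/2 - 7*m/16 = m*(m - 7/4)*(m + 1/4)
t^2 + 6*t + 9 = (t + 3)^2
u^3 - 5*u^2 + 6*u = u*(u - 3)*(u - 2)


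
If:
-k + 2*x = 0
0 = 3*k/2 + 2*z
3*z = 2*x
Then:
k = 0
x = 0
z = 0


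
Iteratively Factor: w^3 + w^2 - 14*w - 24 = (w + 3)*(w^2 - 2*w - 8) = (w + 2)*(w + 3)*(w - 4)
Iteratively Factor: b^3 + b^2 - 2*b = (b + 2)*(b^2 - b) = (b - 1)*(b + 2)*(b)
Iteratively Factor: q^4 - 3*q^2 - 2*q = (q)*(q^3 - 3*q - 2) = q*(q + 1)*(q^2 - q - 2) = q*(q - 2)*(q + 1)*(q + 1)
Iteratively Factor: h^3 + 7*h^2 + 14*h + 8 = (h + 2)*(h^2 + 5*h + 4) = (h + 1)*(h + 2)*(h + 4)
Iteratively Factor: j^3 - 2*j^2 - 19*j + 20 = (j + 4)*(j^2 - 6*j + 5) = (j - 1)*(j + 4)*(j - 5)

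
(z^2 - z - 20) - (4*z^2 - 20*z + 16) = -3*z^2 + 19*z - 36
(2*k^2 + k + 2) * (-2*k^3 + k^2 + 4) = -4*k^5 - 3*k^3 + 10*k^2 + 4*k + 8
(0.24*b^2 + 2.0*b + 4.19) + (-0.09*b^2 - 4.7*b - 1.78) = 0.15*b^2 - 2.7*b + 2.41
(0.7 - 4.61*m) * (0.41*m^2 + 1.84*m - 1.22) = -1.8901*m^3 - 8.1954*m^2 + 6.9122*m - 0.854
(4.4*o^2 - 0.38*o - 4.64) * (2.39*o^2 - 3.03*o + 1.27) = 10.516*o^4 - 14.2402*o^3 - 4.3502*o^2 + 13.5766*o - 5.8928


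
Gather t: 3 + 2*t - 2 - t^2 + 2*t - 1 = -t^2 + 4*t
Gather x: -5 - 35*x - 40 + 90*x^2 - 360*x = 90*x^2 - 395*x - 45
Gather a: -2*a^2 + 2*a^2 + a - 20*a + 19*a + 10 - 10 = 0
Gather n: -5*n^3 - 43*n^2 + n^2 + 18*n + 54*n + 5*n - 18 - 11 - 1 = -5*n^3 - 42*n^2 + 77*n - 30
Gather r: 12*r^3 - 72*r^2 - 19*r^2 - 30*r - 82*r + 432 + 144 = 12*r^3 - 91*r^2 - 112*r + 576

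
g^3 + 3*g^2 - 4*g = g*(g - 1)*(g + 4)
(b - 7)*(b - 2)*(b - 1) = b^3 - 10*b^2 + 23*b - 14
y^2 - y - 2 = (y - 2)*(y + 1)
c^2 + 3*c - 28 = (c - 4)*(c + 7)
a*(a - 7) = a^2 - 7*a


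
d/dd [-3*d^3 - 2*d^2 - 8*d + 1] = -9*d^2 - 4*d - 8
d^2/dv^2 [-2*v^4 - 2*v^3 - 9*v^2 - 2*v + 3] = -24*v^2 - 12*v - 18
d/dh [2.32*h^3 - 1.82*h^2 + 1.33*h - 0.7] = 6.96*h^2 - 3.64*h + 1.33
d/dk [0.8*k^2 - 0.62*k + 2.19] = 1.6*k - 0.62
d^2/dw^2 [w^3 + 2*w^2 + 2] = 6*w + 4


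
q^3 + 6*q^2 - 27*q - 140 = (q - 5)*(q + 4)*(q + 7)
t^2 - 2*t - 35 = (t - 7)*(t + 5)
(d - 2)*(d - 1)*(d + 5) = d^3 + 2*d^2 - 13*d + 10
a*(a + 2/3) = a^2 + 2*a/3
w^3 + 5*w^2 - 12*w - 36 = (w - 3)*(w + 2)*(w + 6)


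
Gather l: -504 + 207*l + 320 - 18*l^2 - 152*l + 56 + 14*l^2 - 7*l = -4*l^2 + 48*l - 128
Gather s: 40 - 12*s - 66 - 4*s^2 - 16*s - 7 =-4*s^2 - 28*s - 33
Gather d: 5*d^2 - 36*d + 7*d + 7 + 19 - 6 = 5*d^2 - 29*d + 20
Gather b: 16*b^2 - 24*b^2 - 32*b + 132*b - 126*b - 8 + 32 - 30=-8*b^2 - 26*b - 6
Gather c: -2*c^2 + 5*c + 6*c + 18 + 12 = -2*c^2 + 11*c + 30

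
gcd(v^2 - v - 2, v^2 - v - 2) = v^2 - v - 2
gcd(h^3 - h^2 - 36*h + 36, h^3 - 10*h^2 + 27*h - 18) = h^2 - 7*h + 6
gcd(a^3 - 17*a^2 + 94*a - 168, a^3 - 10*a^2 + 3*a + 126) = a^2 - 13*a + 42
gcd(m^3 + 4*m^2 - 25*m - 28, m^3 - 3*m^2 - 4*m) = m^2 - 3*m - 4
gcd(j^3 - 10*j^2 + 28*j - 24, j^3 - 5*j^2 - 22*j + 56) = j - 2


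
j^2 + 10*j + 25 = (j + 5)^2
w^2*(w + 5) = w^3 + 5*w^2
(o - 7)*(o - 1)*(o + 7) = o^3 - o^2 - 49*o + 49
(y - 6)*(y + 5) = y^2 - y - 30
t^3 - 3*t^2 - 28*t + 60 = (t - 6)*(t - 2)*(t + 5)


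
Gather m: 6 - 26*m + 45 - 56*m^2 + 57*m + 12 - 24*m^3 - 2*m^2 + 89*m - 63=-24*m^3 - 58*m^2 + 120*m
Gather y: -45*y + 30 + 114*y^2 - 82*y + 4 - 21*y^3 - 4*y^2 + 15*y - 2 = -21*y^3 + 110*y^2 - 112*y + 32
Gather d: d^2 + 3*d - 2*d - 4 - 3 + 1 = d^2 + d - 6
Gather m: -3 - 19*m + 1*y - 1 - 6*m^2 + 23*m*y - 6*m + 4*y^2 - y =-6*m^2 + m*(23*y - 25) + 4*y^2 - 4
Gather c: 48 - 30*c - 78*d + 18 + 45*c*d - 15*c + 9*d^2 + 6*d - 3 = c*(45*d - 45) + 9*d^2 - 72*d + 63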